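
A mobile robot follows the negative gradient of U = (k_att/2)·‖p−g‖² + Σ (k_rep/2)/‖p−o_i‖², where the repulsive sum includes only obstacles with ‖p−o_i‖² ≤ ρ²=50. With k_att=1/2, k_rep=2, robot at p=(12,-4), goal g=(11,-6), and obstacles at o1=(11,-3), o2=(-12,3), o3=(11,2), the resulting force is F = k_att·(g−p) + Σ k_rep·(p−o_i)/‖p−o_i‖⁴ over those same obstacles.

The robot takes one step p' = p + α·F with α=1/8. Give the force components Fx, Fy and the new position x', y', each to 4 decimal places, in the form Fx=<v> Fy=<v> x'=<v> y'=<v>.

Fx=0.0015 Fy=-1.5088 x'=12.0002 y'=-4.1886

F_att = 1/2·(g−p) = 1/2·(-1,-2) = (-0.5000,-1.0000)
o1: d²=2 ≤ ρ²=50; F_rep = 2·(1,-1)/2² = (0.5000,-0.5000)
o2: d²=625 > ρ²=50 → inactive
o3: d²=37 ≤ ρ²=50; F_rep = 2·(1,-6)/37² = (0.0015,-0.0088)
F = F_att + ΣF_rep = (0.0015,-1.5088)
p' = p + 1/8·F = (12.0002,-4.1886)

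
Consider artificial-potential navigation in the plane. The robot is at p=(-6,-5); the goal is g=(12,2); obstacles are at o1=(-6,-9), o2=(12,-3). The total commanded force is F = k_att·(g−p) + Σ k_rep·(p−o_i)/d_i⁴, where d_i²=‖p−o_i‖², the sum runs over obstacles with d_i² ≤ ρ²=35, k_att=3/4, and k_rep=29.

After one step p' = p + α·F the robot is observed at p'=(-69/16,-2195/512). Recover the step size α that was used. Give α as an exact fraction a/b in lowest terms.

α = 1/8

F_att = 3/4·(g−p) = 3/4·(18,7) = (13.5000,5.2500)
o1: d²=16 ≤ ρ²=35; F_rep = 29·(0,4)/16² = (0.0000,0.4531)
o2: d²=328 > ρ²=35 → inactive
F = F_att + ΣF_rep = (13.5000,5.7031)
Δp = p'−p = (1.6875,0.7129); α = Δx/Fx = (27/16) / (27/2) = 1/8
check: Δy/Fy = (365/512) / (365/64) = 1/8 ✓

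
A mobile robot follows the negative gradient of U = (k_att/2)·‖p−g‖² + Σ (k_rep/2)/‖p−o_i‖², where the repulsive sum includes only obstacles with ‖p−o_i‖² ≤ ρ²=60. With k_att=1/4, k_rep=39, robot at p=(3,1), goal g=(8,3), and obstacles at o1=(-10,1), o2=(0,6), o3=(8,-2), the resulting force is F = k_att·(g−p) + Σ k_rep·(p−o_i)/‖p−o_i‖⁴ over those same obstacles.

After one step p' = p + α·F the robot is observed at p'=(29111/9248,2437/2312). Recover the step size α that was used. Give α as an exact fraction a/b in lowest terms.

α = 1/8

F_att = 1/4·(g−p) = 1/4·(5,2) = (1.2500,0.5000)
o1: d²=169 > ρ²=60 → inactive
o2: d²=34 ≤ ρ²=60; F_rep = 39·(3,-5)/34² = (0.1012,-0.1687)
o3: d²=34 ≤ ρ²=60; F_rep = 39·(-5,3)/34² = (-0.1687,0.1012)
F = F_att + ΣF_rep = (1.1825,0.4325)
Δp = p'−p = (0.1478,0.0541); α = Δx/Fx = (1367/9248) / (1367/1156) = 1/8
check: Δy/Fy = (125/2312) / (125/289) = 1/8 ✓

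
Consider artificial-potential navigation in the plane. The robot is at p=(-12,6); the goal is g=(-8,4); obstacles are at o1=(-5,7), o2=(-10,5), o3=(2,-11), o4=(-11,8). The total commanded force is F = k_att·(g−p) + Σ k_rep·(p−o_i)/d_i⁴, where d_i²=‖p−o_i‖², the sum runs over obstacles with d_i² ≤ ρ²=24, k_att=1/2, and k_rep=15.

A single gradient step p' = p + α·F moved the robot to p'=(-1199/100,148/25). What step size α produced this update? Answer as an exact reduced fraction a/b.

α = 1/20

F_att = 1/2·(g−p) = 1/2·(4,-2) = (2.0000,-1.0000)
o1: d²=50 > ρ²=24 → inactive
o2: d²=5 ≤ ρ²=24; F_rep = 15·(-2,1)/5² = (-1.2000,0.6000)
o3: d²=485 > ρ²=24 → inactive
o4: d²=5 ≤ ρ²=24; F_rep = 15·(-1,-2)/5² = (-0.6000,-1.2000)
F = F_att + ΣF_rep = (0.2000,-1.6000)
Δp = p'−p = (0.0100,-0.0800); α = Δx/Fx = (1/100) / (1/5) = 1/20
check: Δy/Fy = (-2/25) / (-8/5) = 1/20 ✓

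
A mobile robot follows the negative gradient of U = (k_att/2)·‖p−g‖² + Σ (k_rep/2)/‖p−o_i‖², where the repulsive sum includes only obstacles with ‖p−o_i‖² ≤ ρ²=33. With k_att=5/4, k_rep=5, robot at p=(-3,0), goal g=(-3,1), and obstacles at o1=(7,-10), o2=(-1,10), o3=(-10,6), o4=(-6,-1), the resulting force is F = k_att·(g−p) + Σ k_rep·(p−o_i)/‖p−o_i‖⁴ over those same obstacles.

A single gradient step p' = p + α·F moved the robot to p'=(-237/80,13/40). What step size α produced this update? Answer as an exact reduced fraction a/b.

F_att = 5/4·(g−p) = 5/4·(0,1) = (0.0000,1.2500)
o1: d²=200 > ρ²=33 → inactive
o2: d²=104 > ρ²=33 → inactive
o3: d²=85 > ρ²=33 → inactive
o4: d²=10 ≤ ρ²=33; F_rep = 5·(3,1)/10² = (0.1500,0.0500)
F = F_att + ΣF_rep = (0.1500,1.3000)
Δp = p'−p = (0.0375,0.3250); α = Δx/Fx = (3/80) / (3/20) = 1/4
check: Δy/Fy = (13/40) / (13/10) = 1/4 ✓

α = 1/4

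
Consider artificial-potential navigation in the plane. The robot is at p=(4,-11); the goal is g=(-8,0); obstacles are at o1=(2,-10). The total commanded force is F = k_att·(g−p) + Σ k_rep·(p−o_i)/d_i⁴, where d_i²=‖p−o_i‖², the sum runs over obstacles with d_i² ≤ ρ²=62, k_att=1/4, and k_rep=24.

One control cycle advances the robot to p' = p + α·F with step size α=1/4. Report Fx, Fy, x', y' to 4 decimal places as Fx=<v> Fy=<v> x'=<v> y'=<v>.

Fx=-1.0800 Fy=1.7900 x'=3.7300 y'=-10.5525

F_att = 1/4·(g−p) = 1/4·(-12,11) = (-3.0000,2.7500)
o1: d²=5 ≤ ρ²=62; F_rep = 24·(2,-1)/5² = (1.9200,-0.9600)
F = F_att + ΣF_rep = (-1.0800,1.7900)
p' = p + 1/4·F = (3.7300,-10.5525)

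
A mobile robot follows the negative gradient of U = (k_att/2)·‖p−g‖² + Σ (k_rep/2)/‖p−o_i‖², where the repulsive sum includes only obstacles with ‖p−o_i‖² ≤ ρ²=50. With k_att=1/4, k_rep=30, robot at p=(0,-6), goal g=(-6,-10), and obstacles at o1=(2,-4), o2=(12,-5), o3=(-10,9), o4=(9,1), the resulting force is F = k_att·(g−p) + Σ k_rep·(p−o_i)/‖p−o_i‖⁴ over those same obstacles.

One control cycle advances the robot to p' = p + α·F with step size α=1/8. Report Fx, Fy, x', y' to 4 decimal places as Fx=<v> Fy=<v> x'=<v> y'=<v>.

Fx=-2.4375 Fy=-1.9375 x'=-0.3047 y'=-6.2422

F_att = 1/4·(g−p) = 1/4·(-6,-4) = (-1.5000,-1.0000)
o1: d²=8 ≤ ρ²=50; F_rep = 30·(-2,-2)/8² = (-0.9375,-0.9375)
o2: d²=145 > ρ²=50 → inactive
o3: d²=325 > ρ²=50 → inactive
o4: d²=130 > ρ²=50 → inactive
F = F_att + ΣF_rep = (-2.4375,-1.9375)
p' = p + 1/8·F = (-0.3047,-6.2422)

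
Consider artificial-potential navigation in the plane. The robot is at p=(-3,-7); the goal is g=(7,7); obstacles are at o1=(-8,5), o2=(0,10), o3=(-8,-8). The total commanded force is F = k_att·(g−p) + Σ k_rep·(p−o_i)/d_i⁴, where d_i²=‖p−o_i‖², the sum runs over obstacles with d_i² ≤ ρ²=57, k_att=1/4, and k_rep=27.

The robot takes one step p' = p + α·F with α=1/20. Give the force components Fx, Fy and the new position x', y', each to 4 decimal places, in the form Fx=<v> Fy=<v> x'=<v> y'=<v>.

F_att = 1/4·(g−p) = 1/4·(10,14) = (2.5000,3.5000)
o1: d²=169 > ρ²=57 → inactive
o2: d²=298 > ρ²=57 → inactive
o3: d²=26 ≤ ρ²=57; F_rep = 27·(5,1)/26² = (0.1997,0.0399)
F = F_att + ΣF_rep = (2.6997,3.5399)
p' = p + 1/20·F = (-2.8650,-6.8230)

Fx=2.6997 Fy=3.5399 x'=-2.8650 y'=-6.8230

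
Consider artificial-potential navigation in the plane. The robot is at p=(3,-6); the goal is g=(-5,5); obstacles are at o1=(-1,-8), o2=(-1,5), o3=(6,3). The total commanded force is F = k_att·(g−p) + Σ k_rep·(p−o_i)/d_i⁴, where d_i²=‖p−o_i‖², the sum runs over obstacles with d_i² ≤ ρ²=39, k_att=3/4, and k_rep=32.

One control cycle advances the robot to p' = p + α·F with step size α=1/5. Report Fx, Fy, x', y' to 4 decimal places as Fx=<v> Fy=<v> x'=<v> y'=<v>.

Fx=-5.6800 Fy=8.4100 x'=1.8640 y'=-4.3180

F_att = 3/4·(g−p) = 3/4·(-8,11) = (-6.0000,8.2500)
o1: d²=20 ≤ ρ²=39; F_rep = 32·(4,2)/20² = (0.3200,0.1600)
o2: d²=137 > ρ²=39 → inactive
o3: d²=90 > ρ²=39 → inactive
F = F_att + ΣF_rep = (-5.6800,8.4100)
p' = p + 1/5·F = (1.8640,-4.3180)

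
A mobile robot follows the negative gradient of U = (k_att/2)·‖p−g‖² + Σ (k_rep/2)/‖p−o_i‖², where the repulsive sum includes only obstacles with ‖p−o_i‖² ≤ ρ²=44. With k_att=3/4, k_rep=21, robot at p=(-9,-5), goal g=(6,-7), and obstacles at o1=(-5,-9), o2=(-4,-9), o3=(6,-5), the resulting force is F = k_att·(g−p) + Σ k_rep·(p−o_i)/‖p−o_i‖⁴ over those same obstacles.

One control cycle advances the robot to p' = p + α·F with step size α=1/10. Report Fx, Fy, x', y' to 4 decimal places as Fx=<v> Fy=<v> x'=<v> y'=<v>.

F_att = 3/4·(g−p) = 3/4·(15,-2) = (11.2500,-1.5000)
o1: d²=32 ≤ ρ²=44; F_rep = 21·(-4,4)/32² = (-0.0820,0.0820)
o2: d²=41 ≤ ρ²=44; F_rep = 21·(-5,4)/41² = (-0.0625,0.0500)
o3: d²=225 > ρ²=44 → inactive
F = F_att + ΣF_rep = (11.1055,-1.3680)
p' = p + 1/10·F = (-7.8894,-5.1368)

Fx=11.1055 Fy=-1.3680 x'=-7.8894 y'=-5.1368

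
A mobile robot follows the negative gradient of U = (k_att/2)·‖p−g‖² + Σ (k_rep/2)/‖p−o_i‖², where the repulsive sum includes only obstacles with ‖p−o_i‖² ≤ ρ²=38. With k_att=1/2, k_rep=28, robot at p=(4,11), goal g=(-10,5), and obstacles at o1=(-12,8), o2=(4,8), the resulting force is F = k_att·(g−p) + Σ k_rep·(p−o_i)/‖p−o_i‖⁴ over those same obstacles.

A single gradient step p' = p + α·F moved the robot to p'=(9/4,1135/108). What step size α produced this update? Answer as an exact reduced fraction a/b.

F_att = 1/2·(g−p) = 1/2·(-14,-6) = (-7.0000,-3.0000)
o1: d²=265 > ρ²=38 → inactive
o2: d²=9 ≤ ρ²=38; F_rep = 28·(0,3)/9² = (0.0000,1.0370)
F = F_att + ΣF_rep = (-7.0000,-1.9630)
Δp = p'−p = (-1.7500,-0.4907); α = Δx/Fx = (-7/4) / (-7) = 1/4
check: Δy/Fy = (-53/108) / (-53/27) = 1/4 ✓

α = 1/4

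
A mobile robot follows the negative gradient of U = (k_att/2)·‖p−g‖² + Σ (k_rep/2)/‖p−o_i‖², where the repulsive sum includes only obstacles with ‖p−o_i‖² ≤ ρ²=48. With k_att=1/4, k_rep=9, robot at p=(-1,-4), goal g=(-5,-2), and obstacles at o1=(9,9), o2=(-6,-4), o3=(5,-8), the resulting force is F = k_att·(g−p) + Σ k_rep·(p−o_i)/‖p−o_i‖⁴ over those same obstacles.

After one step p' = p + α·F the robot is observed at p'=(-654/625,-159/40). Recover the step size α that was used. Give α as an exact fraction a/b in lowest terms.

α = 1/20

F_att = 1/4·(g−p) = 1/4·(-4,2) = (-1.0000,0.5000)
o1: d²=269 > ρ²=48 → inactive
o2: d²=25 ≤ ρ²=48; F_rep = 9·(5,0)/25² = (0.0720,0.0000)
o3: d²=52 > ρ²=48 → inactive
F = F_att + ΣF_rep = (-0.9280,0.5000)
Δp = p'−p = (-0.0464,0.0250); α = Δx/Fx = (-29/625) / (-116/125) = 1/20
check: Δy/Fy = (1/40) / (1/2) = 1/20 ✓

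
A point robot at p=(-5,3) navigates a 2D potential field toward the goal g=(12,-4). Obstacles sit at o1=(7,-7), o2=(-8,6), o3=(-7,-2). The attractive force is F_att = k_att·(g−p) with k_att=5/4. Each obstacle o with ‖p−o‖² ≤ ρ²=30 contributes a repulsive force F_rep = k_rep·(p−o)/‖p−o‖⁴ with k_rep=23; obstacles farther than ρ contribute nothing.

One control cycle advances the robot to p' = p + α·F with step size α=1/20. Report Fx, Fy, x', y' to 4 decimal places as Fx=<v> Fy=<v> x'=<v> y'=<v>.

Fx=21.5177 Fy=-8.8262 x'=-3.9241 y'=2.5587

F_att = 5/4·(g−p) = 5/4·(17,-7) = (21.2500,-8.7500)
o1: d²=244 > ρ²=30 → inactive
o2: d²=18 ≤ ρ²=30; F_rep = 23·(3,-3)/18² = (0.2130,-0.2130)
o3: d²=29 ≤ ρ²=30; F_rep = 23·(2,5)/29² = (0.0547,0.1367)
F = F_att + ΣF_rep = (21.5177,-8.8262)
p' = p + 1/20·F = (-3.9241,2.5587)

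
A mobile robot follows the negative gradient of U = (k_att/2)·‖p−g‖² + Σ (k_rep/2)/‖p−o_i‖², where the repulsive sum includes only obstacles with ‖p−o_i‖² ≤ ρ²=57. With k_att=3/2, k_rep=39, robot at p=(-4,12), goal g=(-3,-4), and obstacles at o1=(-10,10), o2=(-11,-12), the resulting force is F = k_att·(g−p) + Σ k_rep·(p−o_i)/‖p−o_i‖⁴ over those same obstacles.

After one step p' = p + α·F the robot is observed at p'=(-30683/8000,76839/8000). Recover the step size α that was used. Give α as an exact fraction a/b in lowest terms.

F_att = 3/2·(g−p) = 3/2·(1,-16) = (1.5000,-24.0000)
o1: d²=40 ≤ ρ²=57; F_rep = 39·(6,2)/40² = (0.1462,0.0488)
o2: d²=625 > ρ²=57 → inactive
F = F_att + ΣF_rep = (1.6462,-23.9513)
Δp = p'−p = (0.1646,-2.3951); α = Δx/Fx = (1317/8000) / (1317/800) = 1/10
check: Δy/Fy = (-19161/8000) / (-19161/800) = 1/10 ✓

α = 1/10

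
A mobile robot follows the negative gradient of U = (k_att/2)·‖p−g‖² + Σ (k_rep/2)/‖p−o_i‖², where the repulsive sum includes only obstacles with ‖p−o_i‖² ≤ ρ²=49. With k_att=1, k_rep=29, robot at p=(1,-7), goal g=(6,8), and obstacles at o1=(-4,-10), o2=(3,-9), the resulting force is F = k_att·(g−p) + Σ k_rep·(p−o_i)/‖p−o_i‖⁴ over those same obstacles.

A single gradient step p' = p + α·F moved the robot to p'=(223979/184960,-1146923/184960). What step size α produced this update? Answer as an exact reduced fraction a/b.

α = 1/20

F_att = 1·(g−p) = 1·(5,15) = (5.0000,15.0000)
o1: d²=34 ≤ ρ²=49; F_rep = 29·(5,3)/34² = (0.1254,0.0753)
o2: d²=8 ≤ ρ²=49; F_rep = 29·(-2,2)/8² = (-0.9062,0.9062)
F = F_att + ΣF_rep = (4.2192,15.9815)
Δp = p'−p = (0.2110,0.7991); α = Δx/Fx = (39019/184960) / (39019/9248) = 1/20
check: Δy/Fy = (147797/184960) / (147797/9248) = 1/20 ✓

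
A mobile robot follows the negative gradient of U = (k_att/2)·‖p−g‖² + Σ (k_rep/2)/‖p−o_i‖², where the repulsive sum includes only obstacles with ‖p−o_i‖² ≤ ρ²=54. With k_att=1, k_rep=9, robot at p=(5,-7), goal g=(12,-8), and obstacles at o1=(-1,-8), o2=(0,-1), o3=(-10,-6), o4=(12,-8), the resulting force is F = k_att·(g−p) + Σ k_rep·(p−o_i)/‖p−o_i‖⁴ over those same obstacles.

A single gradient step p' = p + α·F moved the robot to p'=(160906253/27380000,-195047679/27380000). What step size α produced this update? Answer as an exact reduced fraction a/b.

α = 1/8

F_att = 1·(g−p) = 1·(7,-1) = (7.0000,-1.0000)
o1: d²=37 ≤ ρ²=54; F_rep = 9·(6,1)/37² = (0.0394,0.0066)
o2: d²=61 > ρ²=54 → inactive
o3: d²=226 > ρ²=54 → inactive
o4: d²=50 ≤ ρ²=54; F_rep = 9·(-7,1)/50² = (-0.0252,0.0036)
F = F_att + ΣF_rep = (7.0142,-0.9898)
Δp = p'−p = (0.8768,-0.1237); α = Δx/Fx = (24006253/27380000) / (24006253/3422500) = 1/8
check: Δy/Fy = (-3387679/27380000) / (-3387679/3422500) = 1/8 ✓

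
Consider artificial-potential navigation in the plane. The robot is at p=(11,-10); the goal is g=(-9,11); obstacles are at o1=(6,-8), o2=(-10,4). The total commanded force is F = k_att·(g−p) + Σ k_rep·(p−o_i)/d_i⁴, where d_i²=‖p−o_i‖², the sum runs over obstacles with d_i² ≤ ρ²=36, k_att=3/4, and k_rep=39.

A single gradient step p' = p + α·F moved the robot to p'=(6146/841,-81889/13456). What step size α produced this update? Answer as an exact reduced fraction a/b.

F_att = 3/4·(g−p) = 3/4·(-20,21) = (-15.0000,15.7500)
o1: d²=29 ≤ ρ²=36; F_rep = 39·(5,-2)/29² = (0.2319,-0.0927)
o2: d²=637 > ρ²=36 → inactive
F = F_att + ΣF_rep = (-14.7681,15.6573)
Δp = p'−p = (-3.6920,3.9143); α = Δx/Fx = (-3105/841) / (-12420/841) = 1/4
check: Δy/Fy = (52671/13456) / (52671/3364) = 1/4 ✓

α = 1/4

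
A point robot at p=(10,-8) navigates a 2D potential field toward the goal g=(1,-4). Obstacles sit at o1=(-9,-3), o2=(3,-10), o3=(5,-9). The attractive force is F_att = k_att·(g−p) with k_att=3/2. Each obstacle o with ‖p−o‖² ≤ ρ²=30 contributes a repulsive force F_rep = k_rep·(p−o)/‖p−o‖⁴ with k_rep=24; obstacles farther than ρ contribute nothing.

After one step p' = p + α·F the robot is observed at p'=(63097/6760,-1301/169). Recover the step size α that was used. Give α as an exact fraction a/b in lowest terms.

α = 1/20

F_att = 3/2·(g−p) = 3/2·(-9,4) = (-13.5000,6.0000)
o1: d²=386 > ρ²=30 → inactive
o2: d²=53 > ρ²=30 → inactive
o3: d²=26 ≤ ρ²=30; F_rep = 24·(5,1)/26² = (0.1775,0.0355)
F = F_att + ΣF_rep = (-13.3225,6.0355)
Δp = p'−p = (-0.6661,0.3018); α = Δx/Fx = (-4503/6760) / (-4503/338) = 1/20
check: Δy/Fy = (51/169) / (1020/169) = 1/20 ✓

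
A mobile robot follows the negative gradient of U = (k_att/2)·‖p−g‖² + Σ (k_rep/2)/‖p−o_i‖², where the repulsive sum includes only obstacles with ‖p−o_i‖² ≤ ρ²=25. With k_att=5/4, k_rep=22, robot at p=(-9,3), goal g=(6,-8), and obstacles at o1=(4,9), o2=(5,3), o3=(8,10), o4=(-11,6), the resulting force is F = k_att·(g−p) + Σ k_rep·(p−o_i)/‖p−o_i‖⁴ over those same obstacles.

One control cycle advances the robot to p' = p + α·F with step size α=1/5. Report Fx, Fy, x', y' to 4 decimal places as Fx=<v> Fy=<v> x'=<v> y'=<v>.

F_att = 5/4·(g−p) = 5/4·(15,-11) = (18.7500,-13.7500)
o1: d²=205 > ρ²=25 → inactive
o2: d²=196 > ρ²=25 → inactive
o3: d²=338 > ρ²=25 → inactive
o4: d²=13 ≤ ρ²=25; F_rep = 22·(2,-3)/13² = (0.2604,-0.3905)
F = F_att + ΣF_rep = (19.0104,-14.1405)
p' = p + 1/5·F = (-5.1979,0.1719)

Fx=19.0104 Fy=-14.1405 x'=-5.1979 y'=0.1719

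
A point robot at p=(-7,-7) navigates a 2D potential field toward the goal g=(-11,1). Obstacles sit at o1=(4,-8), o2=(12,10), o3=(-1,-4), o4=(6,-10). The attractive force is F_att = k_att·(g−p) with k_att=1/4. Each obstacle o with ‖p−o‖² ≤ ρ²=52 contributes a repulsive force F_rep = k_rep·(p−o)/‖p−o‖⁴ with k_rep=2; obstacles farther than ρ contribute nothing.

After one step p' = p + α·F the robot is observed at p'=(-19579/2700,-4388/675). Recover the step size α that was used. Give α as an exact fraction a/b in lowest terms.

α = 1/4

F_att = 1/4·(g−p) = 1/4·(-4,8) = (-1.0000,2.0000)
o1: d²=122 > ρ²=52 → inactive
o2: d²=650 > ρ²=52 → inactive
o3: d²=45 ≤ ρ²=52; F_rep = 2·(-6,-3)/45² = (-0.0059,-0.0030)
o4: d²=178 > ρ²=52 → inactive
F = F_att + ΣF_rep = (-1.0059,1.9970)
Δp = p'−p = (-0.2515,0.4993); α = Δx/Fx = (-679/2700) / (-679/675) = 1/4
check: Δy/Fy = (337/675) / (1348/675) = 1/4 ✓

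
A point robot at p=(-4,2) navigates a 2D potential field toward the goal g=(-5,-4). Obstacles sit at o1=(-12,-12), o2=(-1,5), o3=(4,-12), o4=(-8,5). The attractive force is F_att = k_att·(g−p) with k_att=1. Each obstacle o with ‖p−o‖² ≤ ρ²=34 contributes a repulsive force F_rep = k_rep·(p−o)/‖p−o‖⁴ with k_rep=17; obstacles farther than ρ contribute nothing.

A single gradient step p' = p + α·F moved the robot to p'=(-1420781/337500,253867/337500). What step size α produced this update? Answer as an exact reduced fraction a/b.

α = 1/5

F_att = 1·(g−p) = 1·(-1,-6) = (-1.0000,-6.0000)
o1: d²=260 > ρ²=34 → inactive
o2: d²=18 ≤ ρ²=34; F_rep = 17·(-3,-3)/18² = (-0.1574,-0.1574)
o3: d²=260 > ρ²=34 → inactive
o4: d²=25 ≤ ρ²=34; F_rep = 17·(4,-3)/25² = (0.1088,-0.0816)
F = F_att + ΣF_rep = (-1.0486,-6.2390)
Δp = p'−p = (-0.2097,-1.2478); α = Δx/Fx = (-70781/337500) / (-70781/67500) = 1/5
check: Δy/Fy = (-421133/337500) / (-421133/67500) = 1/5 ✓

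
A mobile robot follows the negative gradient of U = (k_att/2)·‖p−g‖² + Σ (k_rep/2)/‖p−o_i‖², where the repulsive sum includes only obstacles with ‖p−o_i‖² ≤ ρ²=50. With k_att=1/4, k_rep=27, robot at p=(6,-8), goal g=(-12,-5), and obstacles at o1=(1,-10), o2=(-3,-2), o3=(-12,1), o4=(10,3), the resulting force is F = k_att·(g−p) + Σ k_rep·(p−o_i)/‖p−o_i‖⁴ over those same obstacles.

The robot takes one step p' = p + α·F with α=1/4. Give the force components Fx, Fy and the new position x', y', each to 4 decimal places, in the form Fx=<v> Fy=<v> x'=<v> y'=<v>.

Fx=-4.3395 Fy=0.8142 x'=4.9151 y'=-7.7964

F_att = 1/4·(g−p) = 1/4·(-18,3) = (-4.5000,0.7500)
o1: d²=29 ≤ ρ²=50; F_rep = 27·(5,2)/29² = (0.1605,0.0642)
o2: d²=117 > ρ²=50 → inactive
o3: d²=405 > ρ²=50 → inactive
o4: d²=137 > ρ²=50 → inactive
F = F_att + ΣF_rep = (-4.3395,0.8142)
p' = p + 1/4·F = (4.9151,-7.7964)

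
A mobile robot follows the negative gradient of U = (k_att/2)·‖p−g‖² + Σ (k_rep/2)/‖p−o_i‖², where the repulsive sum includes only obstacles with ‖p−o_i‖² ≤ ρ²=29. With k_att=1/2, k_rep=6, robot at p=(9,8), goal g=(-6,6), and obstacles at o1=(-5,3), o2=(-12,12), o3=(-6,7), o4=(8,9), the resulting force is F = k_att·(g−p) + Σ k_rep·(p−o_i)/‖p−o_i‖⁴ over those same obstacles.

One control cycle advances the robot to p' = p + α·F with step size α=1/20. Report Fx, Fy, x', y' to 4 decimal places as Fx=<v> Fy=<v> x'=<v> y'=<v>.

Fx=-6.0000 Fy=-2.5000 x'=8.7000 y'=7.8750

F_att = 1/2·(g−p) = 1/2·(-15,-2) = (-7.5000,-1.0000)
o1: d²=221 > ρ²=29 → inactive
o2: d²=457 > ρ²=29 → inactive
o3: d²=226 > ρ²=29 → inactive
o4: d²=2 ≤ ρ²=29; F_rep = 6·(1,-1)/2² = (1.5000,-1.5000)
F = F_att + ΣF_rep = (-6.0000,-2.5000)
p' = p + 1/20·F = (8.7000,7.8750)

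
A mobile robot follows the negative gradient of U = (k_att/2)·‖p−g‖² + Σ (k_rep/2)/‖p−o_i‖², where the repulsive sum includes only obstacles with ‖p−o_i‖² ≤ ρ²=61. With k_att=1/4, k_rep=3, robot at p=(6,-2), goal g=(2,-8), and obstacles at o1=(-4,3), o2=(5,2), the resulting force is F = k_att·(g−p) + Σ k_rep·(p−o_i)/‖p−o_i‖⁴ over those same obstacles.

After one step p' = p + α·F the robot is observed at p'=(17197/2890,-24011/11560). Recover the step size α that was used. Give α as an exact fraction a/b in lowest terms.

F_att = 1/4·(g−p) = 1/4·(-4,-6) = (-1.0000,-1.5000)
o1: d²=125 > ρ²=61 → inactive
o2: d²=17 ≤ ρ²=61; F_rep = 3·(1,-4)/17² = (0.0104,-0.0415)
F = F_att + ΣF_rep = (-0.9896,-1.5415)
Δp = p'−p = (-0.0495,-0.0771); α = Δx/Fx = (-143/2890) / (-286/289) = 1/20
check: Δy/Fy = (-891/11560) / (-891/578) = 1/20 ✓

α = 1/20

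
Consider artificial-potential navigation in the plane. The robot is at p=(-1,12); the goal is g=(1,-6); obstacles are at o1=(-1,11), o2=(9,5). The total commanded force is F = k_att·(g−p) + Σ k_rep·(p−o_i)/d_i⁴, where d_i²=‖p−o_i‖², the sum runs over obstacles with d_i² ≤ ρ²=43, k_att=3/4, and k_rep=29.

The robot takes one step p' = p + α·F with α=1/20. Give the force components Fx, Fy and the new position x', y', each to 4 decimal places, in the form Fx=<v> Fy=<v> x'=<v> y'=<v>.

Fx=1.5000 Fy=15.5000 x'=-0.9250 y'=12.7750

F_att = 3/4·(g−p) = 3/4·(2,-18) = (1.5000,-13.5000)
o1: d²=1 ≤ ρ²=43; F_rep = 29·(0,1)/1² = (0.0000,29.0000)
o2: d²=149 > ρ²=43 → inactive
F = F_att + ΣF_rep = (1.5000,15.5000)
p' = p + 1/20·F = (-0.9250,12.7750)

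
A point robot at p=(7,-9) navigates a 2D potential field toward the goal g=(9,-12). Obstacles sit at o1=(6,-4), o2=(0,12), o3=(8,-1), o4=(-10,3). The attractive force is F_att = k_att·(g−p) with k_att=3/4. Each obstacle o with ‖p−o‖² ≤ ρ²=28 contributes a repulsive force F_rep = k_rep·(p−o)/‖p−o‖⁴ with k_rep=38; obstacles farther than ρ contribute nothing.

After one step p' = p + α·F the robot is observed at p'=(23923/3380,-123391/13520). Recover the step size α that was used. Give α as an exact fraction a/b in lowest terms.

α = 1/20

F_att = 3/4·(g−p) = 3/4·(2,-3) = (1.5000,-2.2500)
o1: d²=26 ≤ ρ²=28; F_rep = 38·(1,-5)/26² = (0.0562,-0.2811)
o2: d²=490 > ρ²=28 → inactive
o3: d²=65 > ρ²=28 → inactive
o4: d²=433 > ρ²=28 → inactive
F = F_att + ΣF_rep = (1.5562,-2.5311)
Δp = p'−p = (0.0778,-0.1266); α = Δx/Fx = (263/3380) / (263/169) = 1/20
check: Δy/Fy = (-1711/13520) / (-1711/676) = 1/20 ✓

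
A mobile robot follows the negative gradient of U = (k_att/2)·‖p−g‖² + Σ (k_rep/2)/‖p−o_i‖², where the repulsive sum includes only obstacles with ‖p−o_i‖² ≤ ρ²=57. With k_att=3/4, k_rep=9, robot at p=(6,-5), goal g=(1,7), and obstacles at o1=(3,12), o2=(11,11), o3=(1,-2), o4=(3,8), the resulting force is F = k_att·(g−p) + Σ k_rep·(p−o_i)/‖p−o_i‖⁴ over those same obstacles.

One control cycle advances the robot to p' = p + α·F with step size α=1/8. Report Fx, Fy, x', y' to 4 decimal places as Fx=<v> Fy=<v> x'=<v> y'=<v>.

Fx=-3.7111 Fy=8.9766 x'=5.5361 y'=-3.8779

F_att = 3/4·(g−p) = 3/4·(-5,12) = (-3.7500,9.0000)
o1: d²=298 > ρ²=57 → inactive
o2: d²=281 > ρ²=57 → inactive
o3: d²=34 ≤ ρ²=57; F_rep = 9·(5,-3)/34² = (0.0389,-0.0234)
o4: d²=178 > ρ²=57 → inactive
F = F_att + ΣF_rep = (-3.7111,8.9766)
p' = p + 1/8·F = (5.5361,-3.8779)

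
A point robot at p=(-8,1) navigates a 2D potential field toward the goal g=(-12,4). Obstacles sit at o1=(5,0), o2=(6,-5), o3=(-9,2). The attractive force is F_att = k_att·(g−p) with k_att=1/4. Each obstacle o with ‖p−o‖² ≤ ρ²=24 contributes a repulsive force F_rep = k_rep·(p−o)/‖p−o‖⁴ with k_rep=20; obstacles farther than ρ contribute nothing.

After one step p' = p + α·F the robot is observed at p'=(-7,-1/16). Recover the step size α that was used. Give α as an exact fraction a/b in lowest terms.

α = 1/4

F_att = 1/4·(g−p) = 1/4·(-4,3) = (-1.0000,0.7500)
o1: d²=170 > ρ²=24 → inactive
o2: d²=232 > ρ²=24 → inactive
o3: d²=2 ≤ ρ²=24; F_rep = 20·(1,-1)/2² = (5.0000,-5.0000)
F = F_att + ΣF_rep = (4.0000,-4.2500)
Δp = p'−p = (1.0000,-1.0625); α = Δx/Fx = (1) / (4) = 1/4
check: Δy/Fy = (-17/16) / (-17/4) = 1/4 ✓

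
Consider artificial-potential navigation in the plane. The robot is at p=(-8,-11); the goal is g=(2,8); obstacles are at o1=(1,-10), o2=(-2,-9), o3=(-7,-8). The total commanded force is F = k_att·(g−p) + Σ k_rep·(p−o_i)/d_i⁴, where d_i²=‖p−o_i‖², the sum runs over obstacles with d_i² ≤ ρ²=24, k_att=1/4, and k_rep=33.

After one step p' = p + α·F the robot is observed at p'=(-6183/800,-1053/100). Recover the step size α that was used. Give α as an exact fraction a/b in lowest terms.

α = 1/8

F_att = 1/4·(g−p) = 1/4·(10,19) = (2.5000,4.7500)
o1: d²=82 > ρ²=24 → inactive
o2: d²=40 > ρ²=24 → inactive
o3: d²=10 ≤ ρ²=24; F_rep = 33·(-1,-3)/10² = (-0.3300,-0.9900)
F = F_att + ΣF_rep = (2.1700,3.7600)
Δp = p'−p = (0.2712,0.4700); α = Δx/Fx = (217/800) / (217/100) = 1/8
check: Δy/Fy = (47/100) / (94/25) = 1/8 ✓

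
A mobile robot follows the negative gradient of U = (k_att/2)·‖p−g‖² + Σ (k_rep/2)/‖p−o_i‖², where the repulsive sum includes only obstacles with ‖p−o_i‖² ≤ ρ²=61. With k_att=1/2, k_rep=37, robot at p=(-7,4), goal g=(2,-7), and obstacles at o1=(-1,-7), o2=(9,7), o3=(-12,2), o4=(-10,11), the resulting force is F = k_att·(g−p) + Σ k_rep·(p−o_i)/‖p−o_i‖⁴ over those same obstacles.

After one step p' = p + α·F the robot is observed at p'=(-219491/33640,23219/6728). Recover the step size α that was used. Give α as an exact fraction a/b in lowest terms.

α = 1/10

F_att = 1/2·(g−p) = 1/2·(9,-11) = (4.5000,-5.5000)
o1: d²=157 > ρ²=61 → inactive
o2: d²=265 > ρ²=61 → inactive
o3: d²=29 ≤ ρ²=61; F_rep = 37·(5,2)/29² = (0.2200,0.0880)
o4: d²=58 ≤ ρ²=61; F_rep = 37·(3,-7)/58² = (0.0330,-0.0770)
F = F_att + ΣF_rep = (4.7530,-5.4890)
Δp = p'−p = (0.4753,-0.5489); α = Δx/Fx = (15989/33640) / (15989/3364) = 1/10
check: Δy/Fy = (-3693/6728) / (-18465/3364) = 1/10 ✓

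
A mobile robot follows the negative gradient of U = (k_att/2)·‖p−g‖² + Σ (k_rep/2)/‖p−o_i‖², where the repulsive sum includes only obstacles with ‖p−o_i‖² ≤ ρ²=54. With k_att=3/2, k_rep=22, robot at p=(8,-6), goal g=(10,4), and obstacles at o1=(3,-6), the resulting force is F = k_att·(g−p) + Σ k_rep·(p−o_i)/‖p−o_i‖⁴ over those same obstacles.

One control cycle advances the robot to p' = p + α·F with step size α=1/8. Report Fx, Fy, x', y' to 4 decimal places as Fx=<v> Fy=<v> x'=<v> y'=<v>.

Fx=3.1760 Fy=15.0000 x'=8.3970 y'=-4.1250

F_att = 3/2·(g−p) = 3/2·(2,10) = (3.0000,15.0000)
o1: d²=25 ≤ ρ²=54; F_rep = 22·(5,0)/25² = (0.1760,0.0000)
F = F_att + ΣF_rep = (3.1760,15.0000)
p' = p + 1/8·F = (8.3970,-4.1250)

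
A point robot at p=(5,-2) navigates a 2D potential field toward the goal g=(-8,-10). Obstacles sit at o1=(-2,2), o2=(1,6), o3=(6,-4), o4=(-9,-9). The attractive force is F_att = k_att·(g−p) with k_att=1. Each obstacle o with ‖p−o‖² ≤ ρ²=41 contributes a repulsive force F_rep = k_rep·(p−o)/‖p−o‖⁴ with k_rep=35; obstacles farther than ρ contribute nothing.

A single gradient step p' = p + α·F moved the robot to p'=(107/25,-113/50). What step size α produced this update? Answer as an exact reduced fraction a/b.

α = 1/20

F_att = 1·(g−p) = 1·(-13,-8) = (-13.0000,-8.0000)
o1: d²=65 > ρ²=41 → inactive
o2: d²=80 > ρ²=41 → inactive
o3: d²=5 ≤ ρ²=41; F_rep = 35·(-1,2)/5² = (-1.4000,2.8000)
o4: d²=245 > ρ²=41 → inactive
F = F_att + ΣF_rep = (-14.4000,-5.2000)
Δp = p'−p = (-0.7200,-0.2600); α = Δx/Fx = (-18/25) / (-72/5) = 1/20
check: Δy/Fy = (-13/50) / (-26/5) = 1/20 ✓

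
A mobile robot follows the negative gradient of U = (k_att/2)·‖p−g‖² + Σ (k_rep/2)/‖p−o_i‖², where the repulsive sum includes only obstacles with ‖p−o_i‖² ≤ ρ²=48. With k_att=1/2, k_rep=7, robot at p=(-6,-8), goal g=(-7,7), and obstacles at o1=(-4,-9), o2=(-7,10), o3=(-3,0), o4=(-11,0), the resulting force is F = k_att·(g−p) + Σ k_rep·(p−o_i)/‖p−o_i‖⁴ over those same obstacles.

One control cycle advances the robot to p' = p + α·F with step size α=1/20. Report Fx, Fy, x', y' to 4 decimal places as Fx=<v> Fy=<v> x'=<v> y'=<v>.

F_att = 1/2·(g−p) = 1/2·(-1,15) = (-0.5000,7.5000)
o1: d²=5 ≤ ρ²=48; F_rep = 7·(-2,1)/5² = (-0.5600,0.2800)
o2: d²=325 > ρ²=48 → inactive
o3: d²=73 > ρ²=48 → inactive
o4: d²=89 > ρ²=48 → inactive
F = F_att + ΣF_rep = (-1.0600,7.7800)
p' = p + 1/20·F = (-6.0530,-7.6110)

Fx=-1.0600 Fy=7.7800 x'=-6.0530 y'=-7.6110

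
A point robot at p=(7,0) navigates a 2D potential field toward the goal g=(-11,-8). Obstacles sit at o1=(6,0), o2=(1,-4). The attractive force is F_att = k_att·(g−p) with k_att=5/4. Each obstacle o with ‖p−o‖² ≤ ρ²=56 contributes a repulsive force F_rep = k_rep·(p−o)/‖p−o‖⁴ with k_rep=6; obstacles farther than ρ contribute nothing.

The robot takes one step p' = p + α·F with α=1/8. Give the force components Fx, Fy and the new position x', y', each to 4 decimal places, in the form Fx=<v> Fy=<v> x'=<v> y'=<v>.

Fx=-16.4867 Fy=-9.9911 x'=4.9392 y'=-1.2489

F_att = 5/4·(g−p) = 5/4·(-18,-8) = (-22.5000,-10.0000)
o1: d²=1 ≤ ρ²=56; F_rep = 6·(1,0)/1² = (6.0000,0.0000)
o2: d²=52 ≤ ρ²=56; F_rep = 6·(6,4)/52² = (0.0133,0.0089)
F = F_att + ΣF_rep = (-16.4867,-9.9911)
p' = p + 1/8·F = (4.9392,-1.2489)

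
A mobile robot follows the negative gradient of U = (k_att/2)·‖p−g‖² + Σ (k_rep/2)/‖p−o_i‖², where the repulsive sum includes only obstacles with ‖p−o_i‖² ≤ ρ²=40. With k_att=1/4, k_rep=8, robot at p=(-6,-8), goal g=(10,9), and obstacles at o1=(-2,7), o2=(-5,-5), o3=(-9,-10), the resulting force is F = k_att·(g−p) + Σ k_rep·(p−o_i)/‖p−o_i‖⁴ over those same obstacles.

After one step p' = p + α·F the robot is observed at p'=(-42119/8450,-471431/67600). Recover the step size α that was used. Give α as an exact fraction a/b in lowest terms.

α = 1/4

F_att = 1/4·(g−p) = 1/4·(16,17) = (4.0000,4.2500)
o1: d²=241 > ρ²=40 → inactive
o2: d²=10 ≤ ρ²=40; F_rep = 8·(-1,-3)/10² = (-0.0800,-0.2400)
o3: d²=13 ≤ ρ²=40; F_rep = 8·(3,2)/13² = (0.1420,0.0947)
F = F_att + ΣF_rep = (4.0620,4.1047)
Δp = p'−p = (1.0155,1.0262); α = Δx/Fx = (8581/8450) / (17162/4225) = 1/4
check: Δy/Fy = (69369/67600) / (69369/16900) = 1/4 ✓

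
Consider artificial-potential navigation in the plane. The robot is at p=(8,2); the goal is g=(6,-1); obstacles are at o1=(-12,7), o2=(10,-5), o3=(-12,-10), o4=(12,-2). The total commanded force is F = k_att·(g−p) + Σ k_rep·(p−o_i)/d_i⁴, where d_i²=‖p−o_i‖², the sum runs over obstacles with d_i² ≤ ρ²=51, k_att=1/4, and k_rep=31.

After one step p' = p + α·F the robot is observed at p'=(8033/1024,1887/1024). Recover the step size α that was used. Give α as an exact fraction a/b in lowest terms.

α = 1/4

F_att = 1/4·(g−p) = 1/4·(-2,-3) = (-0.5000,-0.7500)
o1: d²=425 > ρ²=51 → inactive
o2: d²=53 > ρ²=51 → inactive
o3: d²=544 > ρ²=51 → inactive
o4: d²=32 ≤ ρ²=51; F_rep = 31·(-4,4)/32² = (-0.1211,0.1211)
F = F_att + ΣF_rep = (-0.6211,-0.6289)
Δp = p'−p = (-0.1553,-0.1572); α = Δx/Fx = (-159/1024) / (-159/256) = 1/4
check: Δy/Fy = (-161/1024) / (-161/256) = 1/4 ✓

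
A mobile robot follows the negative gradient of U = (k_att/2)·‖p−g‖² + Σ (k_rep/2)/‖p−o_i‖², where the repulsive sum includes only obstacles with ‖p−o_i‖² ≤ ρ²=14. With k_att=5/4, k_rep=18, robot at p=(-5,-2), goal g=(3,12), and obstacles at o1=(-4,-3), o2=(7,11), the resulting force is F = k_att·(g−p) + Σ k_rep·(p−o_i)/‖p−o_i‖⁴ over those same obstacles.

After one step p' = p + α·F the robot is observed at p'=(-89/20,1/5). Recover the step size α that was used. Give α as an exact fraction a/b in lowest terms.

F_att = 5/4·(g−p) = 5/4·(8,14) = (10.0000,17.5000)
o1: d²=2 ≤ ρ²=14; F_rep = 18·(-1,1)/2² = (-4.5000,4.5000)
o2: d²=313 > ρ²=14 → inactive
F = F_att + ΣF_rep = (5.5000,22.0000)
Δp = p'−p = (0.5500,2.2000); α = Δx/Fx = (11/20) / (11/2) = 1/10
check: Δy/Fy = (11/5) / (22) = 1/10 ✓

α = 1/10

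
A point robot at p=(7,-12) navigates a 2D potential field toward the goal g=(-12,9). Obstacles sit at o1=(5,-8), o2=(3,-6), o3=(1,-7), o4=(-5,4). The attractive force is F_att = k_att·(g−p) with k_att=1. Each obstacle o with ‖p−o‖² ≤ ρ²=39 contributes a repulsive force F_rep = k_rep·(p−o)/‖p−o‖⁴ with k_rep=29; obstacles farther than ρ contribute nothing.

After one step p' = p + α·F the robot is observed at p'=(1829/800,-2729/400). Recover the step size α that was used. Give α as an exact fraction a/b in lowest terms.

α = 1/4

F_att = 1·(g−p) = 1·(-19,21) = (-19.0000,21.0000)
o1: d²=20 ≤ ρ²=39; F_rep = 29·(2,-4)/20² = (0.1450,-0.2900)
o2: d²=52 > ρ²=39 → inactive
o3: d²=61 > ρ²=39 → inactive
o4: d²=400 > ρ²=39 → inactive
F = F_att + ΣF_rep = (-18.8550,20.7100)
Δp = p'−p = (-4.7138,5.1775); α = Δx/Fx = (-3771/800) / (-3771/200) = 1/4
check: Δy/Fy = (2071/400) / (2071/100) = 1/4 ✓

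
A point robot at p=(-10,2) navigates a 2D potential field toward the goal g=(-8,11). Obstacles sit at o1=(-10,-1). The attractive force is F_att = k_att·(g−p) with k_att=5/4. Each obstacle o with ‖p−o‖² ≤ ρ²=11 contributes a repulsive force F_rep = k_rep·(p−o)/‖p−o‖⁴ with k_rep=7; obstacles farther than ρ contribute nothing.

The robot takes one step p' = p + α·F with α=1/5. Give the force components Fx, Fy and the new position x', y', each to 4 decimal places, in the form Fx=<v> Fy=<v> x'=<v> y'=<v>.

F_att = 5/4·(g−p) = 5/4·(2,9) = (2.5000,11.2500)
o1: d²=9 ≤ ρ²=11; F_rep = 7·(0,3)/9² = (0.0000,0.2593)
F = F_att + ΣF_rep = (2.5000,11.5093)
p' = p + 1/5·F = (-9.5000,4.3019)

Fx=2.5000 Fy=11.5093 x'=-9.5000 y'=4.3019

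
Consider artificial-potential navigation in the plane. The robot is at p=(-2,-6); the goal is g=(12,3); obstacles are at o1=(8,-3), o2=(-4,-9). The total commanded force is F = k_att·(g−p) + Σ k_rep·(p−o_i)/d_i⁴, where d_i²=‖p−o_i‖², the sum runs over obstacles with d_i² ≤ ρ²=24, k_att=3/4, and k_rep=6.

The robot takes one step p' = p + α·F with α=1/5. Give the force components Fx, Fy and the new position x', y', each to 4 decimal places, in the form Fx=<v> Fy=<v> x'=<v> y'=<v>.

Fx=10.5710 Fy=6.8565 x'=0.1142 y'=-4.6287

F_att = 3/4·(g−p) = 3/4·(14,9) = (10.5000,6.7500)
o1: d²=109 > ρ²=24 → inactive
o2: d²=13 ≤ ρ²=24; F_rep = 6·(2,3)/13² = (0.0710,0.1065)
F = F_att + ΣF_rep = (10.5710,6.8565)
p' = p + 1/5·F = (0.1142,-4.6287)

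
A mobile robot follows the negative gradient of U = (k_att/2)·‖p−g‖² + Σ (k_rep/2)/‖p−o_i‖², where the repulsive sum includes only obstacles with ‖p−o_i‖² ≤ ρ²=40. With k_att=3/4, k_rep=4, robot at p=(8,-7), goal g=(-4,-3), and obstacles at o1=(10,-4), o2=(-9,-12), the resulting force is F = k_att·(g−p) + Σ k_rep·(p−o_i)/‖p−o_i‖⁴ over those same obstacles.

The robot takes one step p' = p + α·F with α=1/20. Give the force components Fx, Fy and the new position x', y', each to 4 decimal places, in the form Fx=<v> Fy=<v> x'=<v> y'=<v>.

F_att = 3/4·(g−p) = 3/4·(-12,4) = (-9.0000,3.0000)
o1: d²=13 ≤ ρ²=40; F_rep = 4·(-2,-3)/13² = (-0.0473,-0.0710)
o2: d²=314 > ρ²=40 → inactive
F = F_att + ΣF_rep = (-9.0473,2.9290)
p' = p + 1/20·F = (7.5476,-6.8536)

Fx=-9.0473 Fy=2.9290 x'=7.5476 y'=-6.8536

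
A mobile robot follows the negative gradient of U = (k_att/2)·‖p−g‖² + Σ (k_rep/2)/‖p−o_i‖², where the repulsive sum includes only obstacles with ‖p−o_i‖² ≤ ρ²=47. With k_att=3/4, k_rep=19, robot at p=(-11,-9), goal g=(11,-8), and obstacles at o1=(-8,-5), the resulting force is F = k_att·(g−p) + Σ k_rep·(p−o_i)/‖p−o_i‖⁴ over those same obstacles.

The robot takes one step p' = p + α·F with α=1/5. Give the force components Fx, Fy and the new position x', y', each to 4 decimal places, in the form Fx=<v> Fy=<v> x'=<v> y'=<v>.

F_att = 3/4·(g−p) = 3/4·(22,1) = (16.5000,0.7500)
o1: d²=25 ≤ ρ²=47; F_rep = 19·(-3,-4)/25² = (-0.0912,-0.1216)
F = F_att + ΣF_rep = (16.4088,0.6284)
p' = p + 1/5·F = (-7.7182,-8.8743)

Fx=16.4088 Fy=0.6284 x'=-7.7182 y'=-8.8743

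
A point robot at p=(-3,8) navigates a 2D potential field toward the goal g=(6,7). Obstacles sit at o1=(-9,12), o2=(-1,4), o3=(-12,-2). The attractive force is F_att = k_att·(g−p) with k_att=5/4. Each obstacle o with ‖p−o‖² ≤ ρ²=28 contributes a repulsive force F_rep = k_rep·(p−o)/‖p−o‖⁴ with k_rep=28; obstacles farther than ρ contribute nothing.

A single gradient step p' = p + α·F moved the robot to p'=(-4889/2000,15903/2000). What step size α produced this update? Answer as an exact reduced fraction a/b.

F_att = 5/4·(g−p) = 5/4·(9,-1) = (11.2500,-1.2500)
o1: d²=52 > ρ²=28 → inactive
o2: d²=20 ≤ ρ²=28; F_rep = 28·(-2,4)/20² = (-0.1400,0.2800)
o3: d²=181 > ρ²=28 → inactive
F = F_att + ΣF_rep = (11.1100,-0.9700)
Δp = p'−p = (0.5555,-0.0485); α = Δx/Fx = (1111/2000) / (1111/100) = 1/20
check: Δy/Fy = (-97/2000) / (-97/100) = 1/20 ✓

α = 1/20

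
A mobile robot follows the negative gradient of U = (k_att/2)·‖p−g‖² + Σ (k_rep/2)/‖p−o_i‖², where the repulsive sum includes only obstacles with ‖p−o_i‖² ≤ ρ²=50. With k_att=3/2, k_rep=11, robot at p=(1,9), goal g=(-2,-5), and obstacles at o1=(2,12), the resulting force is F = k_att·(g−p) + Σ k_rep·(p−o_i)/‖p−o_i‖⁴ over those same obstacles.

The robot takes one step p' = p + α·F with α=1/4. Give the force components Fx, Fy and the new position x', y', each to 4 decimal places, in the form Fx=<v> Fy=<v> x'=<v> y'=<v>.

F_att = 3/2·(g−p) = 3/2·(-3,-14) = (-4.5000,-21.0000)
o1: d²=10 ≤ ρ²=50; F_rep = 11·(-1,-3)/10² = (-0.1100,-0.3300)
F = F_att + ΣF_rep = (-4.6100,-21.3300)
p' = p + 1/4·F = (-0.1525,3.6675)

Fx=-4.6100 Fy=-21.3300 x'=-0.1525 y'=3.6675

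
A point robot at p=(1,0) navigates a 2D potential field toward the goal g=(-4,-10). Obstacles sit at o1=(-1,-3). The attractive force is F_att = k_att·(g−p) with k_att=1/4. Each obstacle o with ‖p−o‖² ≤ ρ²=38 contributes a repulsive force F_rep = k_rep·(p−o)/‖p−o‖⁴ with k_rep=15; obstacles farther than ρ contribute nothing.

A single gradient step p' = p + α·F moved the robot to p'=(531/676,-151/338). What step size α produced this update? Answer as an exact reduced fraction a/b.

α = 1/5

F_att = 1/4·(g−p) = 1/4·(-5,-10) = (-1.2500,-2.5000)
o1: d²=13 ≤ ρ²=38; F_rep = 15·(2,3)/13² = (0.1775,0.2663)
F = F_att + ΣF_rep = (-1.0725,-2.2337)
Δp = p'−p = (-0.2145,-0.4467); α = Δx/Fx = (-145/676) / (-725/676) = 1/5
check: Δy/Fy = (-151/338) / (-755/338) = 1/5 ✓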